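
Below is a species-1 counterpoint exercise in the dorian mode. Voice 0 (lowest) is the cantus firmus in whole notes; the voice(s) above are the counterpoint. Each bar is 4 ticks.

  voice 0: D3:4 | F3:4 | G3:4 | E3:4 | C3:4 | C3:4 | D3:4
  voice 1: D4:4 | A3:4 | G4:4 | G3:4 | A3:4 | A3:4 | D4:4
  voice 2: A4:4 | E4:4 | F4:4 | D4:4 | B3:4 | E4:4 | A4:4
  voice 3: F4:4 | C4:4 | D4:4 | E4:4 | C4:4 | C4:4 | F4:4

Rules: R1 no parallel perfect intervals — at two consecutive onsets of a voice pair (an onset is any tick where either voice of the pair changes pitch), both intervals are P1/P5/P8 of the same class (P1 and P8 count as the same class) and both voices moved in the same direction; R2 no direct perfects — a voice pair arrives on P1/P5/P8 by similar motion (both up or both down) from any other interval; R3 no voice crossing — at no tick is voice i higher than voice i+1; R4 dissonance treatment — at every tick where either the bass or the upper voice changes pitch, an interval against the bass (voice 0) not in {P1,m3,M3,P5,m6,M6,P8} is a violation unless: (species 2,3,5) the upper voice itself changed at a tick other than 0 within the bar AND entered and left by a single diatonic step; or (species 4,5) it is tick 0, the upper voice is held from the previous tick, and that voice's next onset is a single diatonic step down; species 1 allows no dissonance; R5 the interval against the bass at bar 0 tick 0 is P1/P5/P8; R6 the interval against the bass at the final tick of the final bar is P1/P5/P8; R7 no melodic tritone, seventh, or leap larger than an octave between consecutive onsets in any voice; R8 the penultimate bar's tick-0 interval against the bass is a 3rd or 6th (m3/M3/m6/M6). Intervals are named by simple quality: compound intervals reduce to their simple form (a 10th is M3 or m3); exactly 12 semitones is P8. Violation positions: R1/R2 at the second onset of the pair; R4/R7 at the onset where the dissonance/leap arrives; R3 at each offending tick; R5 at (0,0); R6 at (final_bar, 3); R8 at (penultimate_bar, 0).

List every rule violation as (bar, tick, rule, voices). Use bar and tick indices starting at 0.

(0, 0, R3, (2, 3))
(0, 0, R5, (0, 3))
(0, 1, R3, (2, 3))
(0, 2, R3, (2, 3))
(0, 3, R3, (2, 3))
(1, 0, R1, (1, 2))
(1, 0, R3, (2, 3))
(1, 0, R4, (0, 2))
(1, 1, R3, (2, 3))
(1, 2, R3, (2, 3))
(1, 3, R3, (2, 3))
(2, 0, R1, (0, 3))
(2, 0, R2, (0, 1))
(2, 0, R3, (1, 2))
(2, 0, R3, (2, 3))
(2, 0, R4, (0, 2))
(2, 0, R7, (1,))
(2, 1, R3, (1, 2))
(2, 1, R3, (2, 3))
(2, 2, R3, (1, 2))
(2, 2, R3, (2, 3))
(2, 3, R3, (1, 2))
(2, 3, R3, (2, 3))
(3, 0, R2, (1, 2))
(3, 0, R4, (0, 2))
(4, 0, R1, (0, 3))
(4, 0, R4, (0, 2))
(5, 0, R3, (2, 3))
(5, 0, R8, (0, 3))
(5, 1, R3, (2, 3))
(5, 2, R3, (2, 3))
(5, 3, R3, (2, 3))
(6, 0, R1, (1, 2))
(6, 0, R2, (0, 1))
(6, 0, R2, (0, 2))
(6, 0, R3, (2, 3))
(6, 1, R3, (2, 3))
(6, 2, R3, (2, 3))
(6, 3, R3, (2, 3))
(6, 3, R6, (0, 3))

bar 0: v0=D3 v1=D4 v2=A4 v3=F4 downbeat m3
bar 1: v0=F3 v1=A3 v2=E4 v3=C4 downbeat P5
bar 2: v0=G3 v1=G4 v2=F4 v3=D4 downbeat P5
bar 3: v0=E3 v1=G3 v2=D4 v3=E4 downbeat P8
bar 4: v0=C3 v1=A3 v2=B3 v3=C4 downbeat P8
bar 5: v0=C3 v1=A3 v2=E4 v3=C4 downbeat P8
bar 6: v0=D3 v1=D4 v2=A4 v3=F4 downbeat m3
  -> R3 @ bar 0 tick 0 v(2, 3): A4 above F4
  -> R5 @ bar 0 tick 0 v(0, 3): opens on m3
  -> R3 @ bar 0 tick 1 v(2, 3): A4 above F4
  -> R3 @ bar 0 tick 2 v(2, 3): A4 above F4
  -> R3 @ bar 0 tick 3 v(2, 3): A4 above F4
  -> R1 @ bar 1 tick 0 v(1, 2): D4/A4 P5 -> A3/E4 P5 similar
  -> R3 @ bar 1 tick 0 v(2, 3): E4 above C4
  -> R4 @ bar 1 tick 0 v(0, 2): F3/E4 M7 untreated
  -> R3 @ bar 1 tick 1 v(2, 3): E4 above C4
  -> R3 @ bar 1 tick 2 v(2, 3): E4 above C4
  -> R3 @ bar 1 tick 3 v(2, 3): E4 above C4
  -> R1 @ bar 2 tick 0 v(0, 3): F3/C4 P5 -> G3/D4 P5 similar
  -> R2 @ bar 2 tick 0 v(0, 1): F3/A3 M3 -> G3/G4 P8 similar
  -> R3 @ bar 2 tick 0 v(1, 2): G4 above F4
  -> R3 @ bar 2 tick 0 v(2, 3): F4 above D4
  -> R4 @ bar 2 tick 0 v(0, 2): G3/F4 m7 untreated
  -> R7 @ bar 2 tick 0 v(1,): A3->G4 leap 10st
  -> R3 @ bar 2 tick 1 v(1, 2): G4 above F4
  -> R3 @ bar 2 tick 1 v(2, 3): F4 above D4
  -> R3 @ bar 2 tick 2 v(1, 2): G4 above F4
  -> R3 @ bar 2 tick 2 v(2, 3): F4 above D4
  -> R3 @ bar 2 tick 3 v(1, 2): G4 above F4
  -> R3 @ bar 2 tick 3 v(2, 3): F4 above D4
  -> R2 @ bar 3 tick 0 v(1, 2): G4/F4 M2 -> G3/D4 P5 similar
  -> R4 @ bar 3 tick 0 v(0, 2): E3/D4 m7 untreated
  -> R1 @ bar 4 tick 0 v(0, 3): E3/E4 P8 -> C3/C4 P8 similar
  -> R4 @ bar 4 tick 0 v(0, 2): C3/B3 M7 untreated
  -> R3 @ bar 5 tick 0 v(2, 3): E4 above C4
  -> R8 @ bar 5 tick 0 v(0, 3): penult P8 not 3rd/6th
  -> R3 @ bar 5 tick 1 v(2, 3): E4 above C4
  -> R3 @ bar 5 tick 2 v(2, 3): E4 above C4
  -> R3 @ bar 5 tick 3 v(2, 3): E4 above C4
  -> R1 @ bar 6 tick 0 v(1, 2): A3/E4 P5 -> D4/A4 P5 similar
  -> R2 @ bar 6 tick 0 v(0, 1): C3/A3 M6 -> D3/D4 P8 similar
  -> R2 @ bar 6 tick 0 v(0, 2): C3/E4 M3 -> D3/A4 P5 similar
  -> R3 @ bar 6 tick 0 v(2, 3): A4 above F4
  -> R3 @ bar 6 tick 1 v(2, 3): A4 above F4
  -> R3 @ bar 6 tick 2 v(2, 3): A4 above F4
  -> R3 @ bar 6 tick 3 v(2, 3): A4 above F4
  -> R6 @ bar 6 tick 3 v(0, 3): closes on m3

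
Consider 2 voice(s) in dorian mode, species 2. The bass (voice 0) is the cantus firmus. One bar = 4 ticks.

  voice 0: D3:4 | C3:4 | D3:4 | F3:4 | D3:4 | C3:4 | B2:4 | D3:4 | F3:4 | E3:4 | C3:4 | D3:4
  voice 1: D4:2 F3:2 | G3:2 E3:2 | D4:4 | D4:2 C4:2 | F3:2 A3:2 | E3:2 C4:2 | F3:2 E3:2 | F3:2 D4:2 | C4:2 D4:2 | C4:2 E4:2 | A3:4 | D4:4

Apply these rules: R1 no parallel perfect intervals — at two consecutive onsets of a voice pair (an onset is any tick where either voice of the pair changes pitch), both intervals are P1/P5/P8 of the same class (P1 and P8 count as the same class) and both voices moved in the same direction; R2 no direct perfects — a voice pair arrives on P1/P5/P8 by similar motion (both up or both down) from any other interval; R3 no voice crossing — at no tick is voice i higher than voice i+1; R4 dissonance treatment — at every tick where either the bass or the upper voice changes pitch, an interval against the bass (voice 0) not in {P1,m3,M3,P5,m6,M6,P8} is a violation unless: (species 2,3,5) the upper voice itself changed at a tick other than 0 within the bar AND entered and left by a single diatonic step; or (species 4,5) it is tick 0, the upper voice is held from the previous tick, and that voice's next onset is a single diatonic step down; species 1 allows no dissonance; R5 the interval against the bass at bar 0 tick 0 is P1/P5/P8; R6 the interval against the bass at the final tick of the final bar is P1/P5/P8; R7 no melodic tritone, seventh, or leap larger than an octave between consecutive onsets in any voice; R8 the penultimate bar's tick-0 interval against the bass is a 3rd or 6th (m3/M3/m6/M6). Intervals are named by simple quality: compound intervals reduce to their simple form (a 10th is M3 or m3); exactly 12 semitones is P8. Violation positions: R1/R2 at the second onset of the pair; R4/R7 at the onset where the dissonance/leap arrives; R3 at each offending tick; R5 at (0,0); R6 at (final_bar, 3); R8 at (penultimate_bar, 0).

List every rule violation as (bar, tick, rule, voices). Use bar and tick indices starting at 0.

(2, 0, R2, (0, 1))
(2, 0, R7, (1,))
(6, 0, R4, (0, 1))
(11, 0, R2, (0, 1))

bar 0: v0=D3 v1=D4 downbeat P8
bar 1: v0=C3 v1=G3 downbeat P5
bar 2: v0=D3 v1=D4 downbeat P8
bar 3: v0=F3 v1=D4 downbeat M6
bar 4: v0=D3 v1=F3 downbeat m3
bar 5: v0=C3 v1=E3 downbeat M3
bar 6: v0=B2 v1=F3 downbeat TT
bar 7: v0=D3 v1=F3 downbeat m3
bar 8: v0=F3 v1=C4 downbeat P5
bar 9: v0=E3 v1=C4 downbeat m6
bar 10: v0=C3 v1=A3 downbeat M6
bar 11: v0=D3 v1=D4 downbeat P8
  -> R2 @ bar 2 tick 0 v(0, 1): C3/E3 M3 -> D3/D4 P8 similar
  -> R7 @ bar 2 tick 0 v(1,): E3->D4 leap 10st
  -> R4 @ bar 6 tick 0 v(0, 1): B2/F3 TT untreated
  -> R2 @ bar 11 tick 0 v(0, 1): C3/A3 M6 -> D3/D4 P8 similar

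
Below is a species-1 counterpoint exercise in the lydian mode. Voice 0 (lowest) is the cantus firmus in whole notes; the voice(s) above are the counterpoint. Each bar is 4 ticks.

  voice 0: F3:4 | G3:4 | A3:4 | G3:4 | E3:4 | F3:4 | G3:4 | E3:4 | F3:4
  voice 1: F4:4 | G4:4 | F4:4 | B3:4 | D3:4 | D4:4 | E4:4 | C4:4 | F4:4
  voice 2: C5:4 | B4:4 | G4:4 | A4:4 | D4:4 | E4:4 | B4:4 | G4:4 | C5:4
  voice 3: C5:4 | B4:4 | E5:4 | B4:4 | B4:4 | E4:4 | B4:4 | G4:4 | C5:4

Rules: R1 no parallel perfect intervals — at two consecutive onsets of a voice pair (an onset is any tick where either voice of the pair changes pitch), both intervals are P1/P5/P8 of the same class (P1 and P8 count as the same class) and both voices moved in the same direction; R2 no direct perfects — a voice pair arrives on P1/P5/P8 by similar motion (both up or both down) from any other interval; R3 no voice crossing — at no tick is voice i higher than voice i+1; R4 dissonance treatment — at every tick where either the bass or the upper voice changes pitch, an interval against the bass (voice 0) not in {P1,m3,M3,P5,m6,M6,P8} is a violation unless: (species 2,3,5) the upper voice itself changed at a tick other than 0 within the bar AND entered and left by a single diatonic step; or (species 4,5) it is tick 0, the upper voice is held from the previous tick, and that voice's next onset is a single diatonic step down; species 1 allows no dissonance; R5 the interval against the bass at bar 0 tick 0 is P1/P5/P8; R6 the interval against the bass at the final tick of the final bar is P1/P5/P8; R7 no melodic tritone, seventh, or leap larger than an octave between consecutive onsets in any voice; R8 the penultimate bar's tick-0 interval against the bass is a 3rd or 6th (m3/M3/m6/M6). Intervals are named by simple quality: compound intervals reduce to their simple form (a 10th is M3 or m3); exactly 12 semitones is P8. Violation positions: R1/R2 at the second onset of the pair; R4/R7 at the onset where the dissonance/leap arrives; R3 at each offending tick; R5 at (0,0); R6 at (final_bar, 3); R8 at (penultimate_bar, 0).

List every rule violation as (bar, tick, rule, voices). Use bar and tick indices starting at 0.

bar 0: v0=F3 v1=F4 v2=C5 v3=C5 downbeat P5
bar 1: v0=G3 v1=G4 v2=B4 v3=B4 downbeat M3
bar 2: v0=A3 v1=F4 v2=G4 v3=E5 downbeat P5
bar 3: v0=G3 v1=B3 v2=A4 v3=B4 downbeat M3
bar 4: v0=E3 v1=D3 v2=D4 v3=B4 downbeat P5
bar 5: v0=F3 v1=D4 v2=E4 v3=E4 downbeat M7
bar 6: v0=G3 v1=E4 v2=B4 v3=B4 downbeat M3
bar 7: v0=E3 v1=C4 v2=G4 v3=G4 downbeat m3
bar 8: v0=F3 v1=F4 v2=C5 v3=C5 downbeat P5
  -> R1 @ bar 1 tick 0 v(0, 1): F3/F4 P8 -> G3/G4 P8 similar
  -> R1 @ bar 1 tick 0 v(2, 3): C5/C5 P1 -> B4/B4 P1 similar
  -> R2 @ bar 2 tick 0 v(0, 3): G3/B4 M3 -> A3/E5 P5 similar
  -> R4 @ bar 2 tick 0 v(0, 2): A3/G4 m7 untreated
  -> R2 @ bar 3 tick 0 v(1, 3): F4/E5 M7 -> B3/B4 P8 similar
  -> R4 @ bar 3 tick 0 v(0, 2): G3/A4 M2 untreated
  -> R7 @ bar 3 tick 0 v(1,): F4->B3 leap 6st
  -> R2 @ bar 4 tick 0 v(1, 2): B3/A4 m7 -> D3/D4 P8 similar
  -> R3 @ bar 4 tick 0 v(0, 1): E3 above D3
  -> R4 @ bar 4 tick 0 v(0, 1): E3/D3 M2 untreated
  -> R4 @ bar 4 tick 0 v(0, 2): E3/D4 m7 untreated
  -> R3 @ bar 4 tick 1 v(0, 1): E3 above D3
  -> R3 @ bar 4 tick 2 v(0, 1): E3 above D3
  -> R3 @ bar 4 tick 3 v(0, 1): E3 above D3
  -> R4 @ bar 5 tick 0 v(0, 2): F3/E4 M7 untreated
  -> R4 @ bar 5 tick 0 v(0, 3): F3/E4 M7 untreated
  -> R1 @ bar 6 tick 0 v(2, 3): E4/E4 P1 -> B4/B4 P1 similar
  -> R2 @ bar 6 tick 0 v(1, 2): D4/E4 M2 -> E4/B4 P5 similar
  -> R2 @ bar 6 tick 0 v(1, 3): D4/E4 M2 -> E4/B4 P5 similar
  -> R1 @ bar 7 tick 0 v(1, 2): E4/B4 P5 -> C4/G4 P5 similar
  -> R1 @ bar 7 tick 0 v(1, 3): E4/B4 P5 -> C4/G4 P5 similar
  -> R1 @ bar 7 tick 0 v(2, 3): B4/B4 P1 -> G4/G4 P1 similar
  -> R1 @ bar 8 tick 0 v(1, 2): C4/G4 P5 -> F4/C5 P5 similar
  -> R1 @ bar 8 tick 0 v(1, 3): C4/G4 P5 -> F4/C5 P5 similar
  -> R1 @ bar 8 tick 0 v(2, 3): G4/G4 P1 -> C5/C5 P1 similar
  -> R2 @ bar 8 tick 0 v(0, 1): E3/C4 m6 -> F3/F4 P8 similar
  -> R2 @ bar 8 tick 0 v(0, 2): E3/G4 m3 -> F3/C5 P5 similar
  -> R2 @ bar 8 tick 0 v(0, 3): E3/G4 m3 -> F3/C5 P5 similar

(1, 0, R1, (0, 1))
(1, 0, R1, (2, 3))
(2, 0, R2, (0, 3))
(2, 0, R4, (0, 2))
(3, 0, R2, (1, 3))
(3, 0, R4, (0, 2))
(3, 0, R7, (1,))
(4, 0, R2, (1, 2))
(4, 0, R3, (0, 1))
(4, 0, R4, (0, 1))
(4, 0, R4, (0, 2))
(4, 1, R3, (0, 1))
(4, 2, R3, (0, 1))
(4, 3, R3, (0, 1))
(5, 0, R4, (0, 2))
(5, 0, R4, (0, 3))
(6, 0, R1, (2, 3))
(6, 0, R2, (1, 2))
(6, 0, R2, (1, 3))
(7, 0, R1, (1, 2))
(7, 0, R1, (1, 3))
(7, 0, R1, (2, 3))
(8, 0, R1, (1, 2))
(8, 0, R1, (1, 3))
(8, 0, R1, (2, 3))
(8, 0, R2, (0, 1))
(8, 0, R2, (0, 2))
(8, 0, R2, (0, 3))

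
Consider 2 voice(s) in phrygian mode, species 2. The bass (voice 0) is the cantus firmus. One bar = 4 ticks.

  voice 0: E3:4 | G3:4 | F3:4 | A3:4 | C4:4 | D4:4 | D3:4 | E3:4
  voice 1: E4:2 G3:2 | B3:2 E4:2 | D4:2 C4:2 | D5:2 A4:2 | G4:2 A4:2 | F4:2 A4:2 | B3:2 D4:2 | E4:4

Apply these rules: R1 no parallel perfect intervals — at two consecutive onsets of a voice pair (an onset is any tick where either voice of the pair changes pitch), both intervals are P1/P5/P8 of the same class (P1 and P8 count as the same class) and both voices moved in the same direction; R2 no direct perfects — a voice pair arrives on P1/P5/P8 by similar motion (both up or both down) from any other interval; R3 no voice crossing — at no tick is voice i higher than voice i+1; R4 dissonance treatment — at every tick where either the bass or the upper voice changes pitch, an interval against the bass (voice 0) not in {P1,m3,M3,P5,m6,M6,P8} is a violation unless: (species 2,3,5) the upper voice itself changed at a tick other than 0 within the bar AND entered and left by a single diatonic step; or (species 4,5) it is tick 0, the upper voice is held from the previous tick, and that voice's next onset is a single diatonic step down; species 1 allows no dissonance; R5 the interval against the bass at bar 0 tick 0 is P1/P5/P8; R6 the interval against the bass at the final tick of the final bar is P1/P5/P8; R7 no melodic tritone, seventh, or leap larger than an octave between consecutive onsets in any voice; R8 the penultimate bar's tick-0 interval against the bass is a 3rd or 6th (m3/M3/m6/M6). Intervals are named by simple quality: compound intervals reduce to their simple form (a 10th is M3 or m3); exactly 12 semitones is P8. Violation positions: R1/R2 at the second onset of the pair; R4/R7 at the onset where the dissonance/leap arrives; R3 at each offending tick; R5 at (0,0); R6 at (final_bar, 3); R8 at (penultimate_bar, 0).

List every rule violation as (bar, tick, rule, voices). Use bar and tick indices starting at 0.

bar 0: v0=E3 v1=E4 downbeat P8
bar 1: v0=G3 v1=B3 downbeat M3
bar 2: v0=F3 v1=D4 downbeat M6
bar 3: v0=A3 v1=D5 downbeat P4
bar 4: v0=C4 v1=G4 downbeat P5
bar 5: v0=D4 v1=F4 downbeat m3
bar 6: v0=D3 v1=B3 downbeat M6
bar 7: v0=E3 v1=E4 downbeat P8
  -> R4 @ bar 3 tick 0 v(0, 1): A3/D5 P4 untreated
  -> R7 @ bar 3 tick 0 v(1,): C4->D5 leap 14st
  -> R7 @ bar 6 tick 0 v(1,): A4->B3 leap 10st
  -> R1 @ bar 7 tick 0 v(0, 1): D3/D4 P8 -> E3/E4 P8 similar

(3, 0, R4, (0, 1))
(3, 0, R7, (1,))
(6, 0, R7, (1,))
(7, 0, R1, (0, 1))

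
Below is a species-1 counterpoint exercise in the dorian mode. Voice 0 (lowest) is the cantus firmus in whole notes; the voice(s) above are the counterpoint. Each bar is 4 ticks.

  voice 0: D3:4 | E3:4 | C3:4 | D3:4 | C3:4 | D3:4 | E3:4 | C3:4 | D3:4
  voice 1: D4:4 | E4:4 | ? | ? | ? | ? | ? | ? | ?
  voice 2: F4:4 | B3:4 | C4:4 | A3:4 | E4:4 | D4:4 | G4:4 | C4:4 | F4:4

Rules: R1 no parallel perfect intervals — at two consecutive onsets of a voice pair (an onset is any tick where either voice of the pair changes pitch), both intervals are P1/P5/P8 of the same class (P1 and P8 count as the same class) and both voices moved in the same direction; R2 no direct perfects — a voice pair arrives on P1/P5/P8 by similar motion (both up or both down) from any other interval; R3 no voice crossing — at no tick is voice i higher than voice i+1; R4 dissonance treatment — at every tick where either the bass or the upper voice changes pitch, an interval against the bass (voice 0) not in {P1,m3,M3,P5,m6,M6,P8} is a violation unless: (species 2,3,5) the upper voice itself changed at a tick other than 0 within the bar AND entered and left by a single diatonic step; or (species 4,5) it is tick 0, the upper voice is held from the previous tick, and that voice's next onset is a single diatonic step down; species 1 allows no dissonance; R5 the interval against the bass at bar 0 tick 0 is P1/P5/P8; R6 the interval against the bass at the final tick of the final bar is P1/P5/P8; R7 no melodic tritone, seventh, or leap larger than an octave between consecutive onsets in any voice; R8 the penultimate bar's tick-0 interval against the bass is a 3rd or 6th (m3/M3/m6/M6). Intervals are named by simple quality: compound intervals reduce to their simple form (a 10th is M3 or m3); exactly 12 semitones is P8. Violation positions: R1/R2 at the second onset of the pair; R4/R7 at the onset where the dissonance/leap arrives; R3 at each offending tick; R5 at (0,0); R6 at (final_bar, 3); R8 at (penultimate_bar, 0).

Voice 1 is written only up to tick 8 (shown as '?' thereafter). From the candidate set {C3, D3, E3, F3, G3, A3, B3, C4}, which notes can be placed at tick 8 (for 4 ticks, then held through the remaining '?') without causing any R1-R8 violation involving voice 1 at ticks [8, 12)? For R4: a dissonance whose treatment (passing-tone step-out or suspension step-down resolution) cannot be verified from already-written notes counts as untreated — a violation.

C3: violates R1,R7
D3: violates R4,R7
E3: legal
F3: violates R4,R7
G3: violates R2
A3: legal
B3: violates R4
C4: violates R1

{A3, E3}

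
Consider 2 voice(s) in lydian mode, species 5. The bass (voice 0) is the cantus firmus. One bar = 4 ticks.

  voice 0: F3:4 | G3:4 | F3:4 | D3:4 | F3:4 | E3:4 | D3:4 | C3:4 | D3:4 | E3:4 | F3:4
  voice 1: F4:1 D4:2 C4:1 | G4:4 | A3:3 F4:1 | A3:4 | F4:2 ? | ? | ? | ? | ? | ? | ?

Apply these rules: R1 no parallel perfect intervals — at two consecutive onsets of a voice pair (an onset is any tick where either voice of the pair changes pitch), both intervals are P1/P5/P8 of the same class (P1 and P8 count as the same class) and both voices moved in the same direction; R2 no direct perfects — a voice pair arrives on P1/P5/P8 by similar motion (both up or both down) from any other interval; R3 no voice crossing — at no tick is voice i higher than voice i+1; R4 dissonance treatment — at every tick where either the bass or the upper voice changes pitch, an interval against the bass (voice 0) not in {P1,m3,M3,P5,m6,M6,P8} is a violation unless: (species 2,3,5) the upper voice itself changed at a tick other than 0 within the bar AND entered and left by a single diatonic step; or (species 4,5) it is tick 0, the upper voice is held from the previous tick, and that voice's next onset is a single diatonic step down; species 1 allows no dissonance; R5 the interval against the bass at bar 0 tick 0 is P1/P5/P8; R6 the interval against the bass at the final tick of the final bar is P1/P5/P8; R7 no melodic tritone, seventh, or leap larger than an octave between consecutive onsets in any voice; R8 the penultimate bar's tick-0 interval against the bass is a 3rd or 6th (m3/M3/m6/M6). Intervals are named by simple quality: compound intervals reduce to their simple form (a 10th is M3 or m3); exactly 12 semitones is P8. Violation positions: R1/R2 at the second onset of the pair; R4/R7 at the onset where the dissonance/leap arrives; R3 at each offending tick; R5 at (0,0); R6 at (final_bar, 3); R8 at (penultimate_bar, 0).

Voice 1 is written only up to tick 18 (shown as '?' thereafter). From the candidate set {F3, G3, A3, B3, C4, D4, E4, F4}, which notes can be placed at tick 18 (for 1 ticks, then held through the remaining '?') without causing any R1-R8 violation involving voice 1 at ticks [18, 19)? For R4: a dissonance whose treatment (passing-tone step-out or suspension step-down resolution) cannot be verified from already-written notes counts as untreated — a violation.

{A3, C4, D4, F3, F4}

F3: legal
G3: violates R4,R7
A3: legal
B3: violates R4,R7
C4: legal
D4: legal
E4: violates R4
F4: legal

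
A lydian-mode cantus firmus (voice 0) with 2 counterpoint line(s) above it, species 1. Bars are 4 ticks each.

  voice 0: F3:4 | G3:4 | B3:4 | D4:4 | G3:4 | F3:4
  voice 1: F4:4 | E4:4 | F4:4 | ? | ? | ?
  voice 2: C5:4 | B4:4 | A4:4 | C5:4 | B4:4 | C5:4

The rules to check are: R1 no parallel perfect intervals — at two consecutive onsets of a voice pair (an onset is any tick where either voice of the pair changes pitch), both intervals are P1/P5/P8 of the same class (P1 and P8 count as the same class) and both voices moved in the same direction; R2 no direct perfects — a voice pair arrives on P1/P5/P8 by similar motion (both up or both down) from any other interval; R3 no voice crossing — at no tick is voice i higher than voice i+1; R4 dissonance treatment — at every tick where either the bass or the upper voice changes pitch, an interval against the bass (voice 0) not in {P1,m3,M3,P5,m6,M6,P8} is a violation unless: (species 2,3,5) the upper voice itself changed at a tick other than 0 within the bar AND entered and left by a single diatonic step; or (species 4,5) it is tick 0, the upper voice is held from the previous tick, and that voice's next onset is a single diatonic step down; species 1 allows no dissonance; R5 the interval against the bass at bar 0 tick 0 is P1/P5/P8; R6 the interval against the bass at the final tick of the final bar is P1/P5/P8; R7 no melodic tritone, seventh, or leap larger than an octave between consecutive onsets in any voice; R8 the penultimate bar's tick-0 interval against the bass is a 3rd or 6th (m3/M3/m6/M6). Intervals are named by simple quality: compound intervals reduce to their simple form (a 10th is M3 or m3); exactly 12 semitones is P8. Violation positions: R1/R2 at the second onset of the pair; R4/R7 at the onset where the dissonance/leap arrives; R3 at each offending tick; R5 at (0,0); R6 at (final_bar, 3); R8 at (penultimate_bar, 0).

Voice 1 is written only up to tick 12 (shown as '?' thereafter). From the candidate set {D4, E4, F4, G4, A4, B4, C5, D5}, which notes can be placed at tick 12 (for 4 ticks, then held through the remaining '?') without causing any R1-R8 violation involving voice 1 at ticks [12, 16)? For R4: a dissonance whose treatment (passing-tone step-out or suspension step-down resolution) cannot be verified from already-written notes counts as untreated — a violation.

{D4, F4}

D4: legal
E4: violates R4
F4: legal
G4: violates R4
A4: violates R2
B4: violates R7
C5: violates R2,R4
D5: violates R2,R3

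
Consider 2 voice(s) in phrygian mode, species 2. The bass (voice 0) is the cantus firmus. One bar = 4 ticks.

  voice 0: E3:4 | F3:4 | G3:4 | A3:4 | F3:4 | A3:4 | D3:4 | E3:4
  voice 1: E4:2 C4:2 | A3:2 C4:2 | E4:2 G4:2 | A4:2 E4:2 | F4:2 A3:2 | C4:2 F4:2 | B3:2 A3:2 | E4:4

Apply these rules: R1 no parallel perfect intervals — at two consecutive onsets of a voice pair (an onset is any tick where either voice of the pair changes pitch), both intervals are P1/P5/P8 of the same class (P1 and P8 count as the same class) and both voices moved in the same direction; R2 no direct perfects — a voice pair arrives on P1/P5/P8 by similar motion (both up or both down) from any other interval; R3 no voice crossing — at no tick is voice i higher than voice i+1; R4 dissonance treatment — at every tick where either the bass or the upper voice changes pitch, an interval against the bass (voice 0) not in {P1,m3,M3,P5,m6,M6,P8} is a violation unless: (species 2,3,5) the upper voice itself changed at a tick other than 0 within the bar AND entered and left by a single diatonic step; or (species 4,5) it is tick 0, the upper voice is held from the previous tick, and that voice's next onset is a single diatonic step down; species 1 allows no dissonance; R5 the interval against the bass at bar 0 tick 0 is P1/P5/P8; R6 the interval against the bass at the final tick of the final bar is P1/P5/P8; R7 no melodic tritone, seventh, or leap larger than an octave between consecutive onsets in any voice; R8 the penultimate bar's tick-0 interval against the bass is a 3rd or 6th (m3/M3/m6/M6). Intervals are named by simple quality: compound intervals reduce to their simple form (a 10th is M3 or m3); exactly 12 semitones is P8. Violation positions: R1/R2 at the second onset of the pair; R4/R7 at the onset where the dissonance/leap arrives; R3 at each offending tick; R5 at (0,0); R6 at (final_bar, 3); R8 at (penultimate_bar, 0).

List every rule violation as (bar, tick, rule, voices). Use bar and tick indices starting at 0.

(3, 0, R1, (0, 1))
(6, 0, R7, (1,))
(7, 0, R2, (0, 1))

bar 0: v0=E3 v1=E4 downbeat P8
bar 1: v0=F3 v1=A3 downbeat M3
bar 2: v0=G3 v1=E4 downbeat M6
bar 3: v0=A3 v1=A4 downbeat P8
bar 4: v0=F3 v1=F4 downbeat P8
bar 5: v0=A3 v1=C4 downbeat m3
bar 6: v0=D3 v1=B3 downbeat M6
bar 7: v0=E3 v1=E4 downbeat P8
  -> R1 @ bar 3 tick 0 v(0, 1): G3/G4 P8 -> A3/A4 P8 similar
  -> R7 @ bar 6 tick 0 v(1,): F4->B3 leap 6st
  -> R2 @ bar 7 tick 0 v(0, 1): D3/A3 P5 -> E3/E4 P8 similar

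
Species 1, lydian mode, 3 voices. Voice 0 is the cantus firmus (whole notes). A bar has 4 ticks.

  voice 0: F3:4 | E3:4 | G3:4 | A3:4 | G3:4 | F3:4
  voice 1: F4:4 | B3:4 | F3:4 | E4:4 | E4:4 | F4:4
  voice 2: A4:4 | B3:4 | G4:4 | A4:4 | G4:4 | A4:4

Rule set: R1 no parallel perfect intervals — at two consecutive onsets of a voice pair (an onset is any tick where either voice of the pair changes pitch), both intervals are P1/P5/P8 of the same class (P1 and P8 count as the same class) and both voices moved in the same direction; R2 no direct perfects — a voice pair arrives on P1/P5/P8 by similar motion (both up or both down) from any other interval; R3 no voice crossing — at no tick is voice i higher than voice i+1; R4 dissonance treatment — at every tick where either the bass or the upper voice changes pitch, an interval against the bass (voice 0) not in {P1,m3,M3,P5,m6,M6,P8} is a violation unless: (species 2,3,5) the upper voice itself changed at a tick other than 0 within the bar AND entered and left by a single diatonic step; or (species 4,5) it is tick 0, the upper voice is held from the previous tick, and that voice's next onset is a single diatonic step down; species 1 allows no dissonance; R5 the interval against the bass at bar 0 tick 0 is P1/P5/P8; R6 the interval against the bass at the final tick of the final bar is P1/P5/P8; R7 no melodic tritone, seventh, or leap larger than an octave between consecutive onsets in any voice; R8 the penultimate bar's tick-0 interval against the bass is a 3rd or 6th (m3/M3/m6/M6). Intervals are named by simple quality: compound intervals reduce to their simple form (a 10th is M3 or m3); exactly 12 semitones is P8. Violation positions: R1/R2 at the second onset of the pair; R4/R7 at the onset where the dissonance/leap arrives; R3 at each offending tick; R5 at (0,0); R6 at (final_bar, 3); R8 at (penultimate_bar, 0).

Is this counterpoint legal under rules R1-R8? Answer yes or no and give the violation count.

No (19 violations)

bar 0: v0=F3 v1=F4 v2=A4 (M3)
bar 1: v0=E3 v1=B3 v2=B3 (P5)
bar 2: v0=G3 v1=F3 v2=G4 (P8)
bar 3: v0=A3 v1=E4 v2=A4 (P8)
bar 4: v0=G3 v1=E4 v2=G4 (P8)
bar 5: v0=F3 v1=F4 v2=A4 (M3)
  R5 @ bar0.0: opens on M3
  R2 @ bar1.0: F3/F4 P8 -> E3/B3 P5 similar
  R2 @ bar1.0: F3/A4 M3 -> E3/B3 P5 similar
  R2 @ bar1.0: F4/A4 M3 -> B3/B3 P1 similar
  R7 @ bar1.0: F4->B3 leap 6st
  R7 @ bar1.0: A4->B3 leap 10st
  R2 @ bar2.0: E3/B3 P5 -> G3/G4 P8 similar
  R3 @ bar2.0: G3 above F3
  R4 @ bar2.0: G3/F3 M2 untreated
  R7 @ bar2.0: B3->F3 leap 6st
  R3 @ bar2.1: G3 above F3
  R3 @ bar2.2: G3 above F3
  R3 @ bar2.3: G3 above F3
  R1 @ bar3.0: G3/G4 P8 -> A3/A4 P8 similar
  R2 @ bar3.0: G3/F3 M2 -> A3/E4 P5 similar
  R7 @ bar3.0: F3->E4 leap 11st
  R1 @ bar4.0: A3/A4 P8 -> G3/G4 P8 similar
  R8 @ bar4.0: penult P8 not 3rd/6th
  R6 @ bar5.3: closes on M3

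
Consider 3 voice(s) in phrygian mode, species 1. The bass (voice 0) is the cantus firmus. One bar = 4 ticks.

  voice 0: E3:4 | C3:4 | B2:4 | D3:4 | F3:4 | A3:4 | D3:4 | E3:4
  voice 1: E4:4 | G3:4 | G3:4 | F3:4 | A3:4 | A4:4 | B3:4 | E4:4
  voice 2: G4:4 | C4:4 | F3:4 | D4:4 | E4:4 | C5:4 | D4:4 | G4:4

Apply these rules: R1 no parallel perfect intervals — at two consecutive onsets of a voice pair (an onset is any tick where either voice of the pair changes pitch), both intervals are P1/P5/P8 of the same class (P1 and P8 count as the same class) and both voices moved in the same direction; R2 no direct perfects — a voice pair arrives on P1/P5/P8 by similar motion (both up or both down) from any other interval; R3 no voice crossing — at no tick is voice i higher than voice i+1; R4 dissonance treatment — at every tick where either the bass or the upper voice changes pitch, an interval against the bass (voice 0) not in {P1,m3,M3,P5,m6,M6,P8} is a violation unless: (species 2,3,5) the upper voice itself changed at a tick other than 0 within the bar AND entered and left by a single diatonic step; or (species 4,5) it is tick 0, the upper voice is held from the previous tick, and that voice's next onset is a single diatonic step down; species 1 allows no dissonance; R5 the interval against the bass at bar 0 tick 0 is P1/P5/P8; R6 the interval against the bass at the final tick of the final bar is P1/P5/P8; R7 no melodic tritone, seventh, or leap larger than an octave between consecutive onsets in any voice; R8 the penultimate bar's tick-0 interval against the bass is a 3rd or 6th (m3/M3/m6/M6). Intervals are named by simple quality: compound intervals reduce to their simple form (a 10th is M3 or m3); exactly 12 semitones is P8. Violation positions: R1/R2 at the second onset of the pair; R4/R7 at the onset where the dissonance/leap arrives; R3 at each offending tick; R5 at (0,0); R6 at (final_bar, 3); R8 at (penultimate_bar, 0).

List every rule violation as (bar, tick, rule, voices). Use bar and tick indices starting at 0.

bar 0: v0=E3 v1=E4 v2=G4 downbeat m3
bar 1: v0=C3 v1=G3 v2=C4 downbeat P8
bar 2: v0=B2 v1=G3 v2=F3 downbeat TT
bar 3: v0=D3 v1=F3 v2=D4 downbeat P8
bar 4: v0=F3 v1=A3 v2=E4 downbeat M7
bar 5: v0=A3 v1=A4 v2=C5 downbeat m3
bar 6: v0=D3 v1=B3 v2=D4 downbeat P8
bar 7: v0=E3 v1=E4 v2=G4 downbeat m3
  -> R5 @ bar 0 tick 0 v(0, 2): opens on m3
  -> R2 @ bar 1 tick 0 v(0, 1): E3/E4 P8 -> C3/G3 P5 similar
  -> R2 @ bar 1 tick 0 v(0, 2): E3/G4 m3 -> C3/C4 P8 similar
  -> R3 @ bar 2 tick 0 v(1, 2): G3 above F3
  -> R4 @ bar 2 tick 0 v(0, 2): B2/F3 TT untreated
  -> R3 @ bar 2 tick 1 v(1, 2): G3 above F3
  -> R3 @ bar 2 tick 2 v(1, 2): G3 above F3
  -> R3 @ bar 2 tick 3 v(1, 2): G3 above F3
  -> R2 @ bar 3 tick 0 v(0, 2): B2/F3 TT -> D3/D4 P8 similar
  -> R2 @ bar 4 tick 0 v(1, 2): F3/D4 M6 -> A3/E4 P5 similar
  -> R4 @ bar 4 tick 0 v(0, 2): F3/E4 M7 untreated
  -> R2 @ bar 5 tick 0 v(0, 1): F3/A3 M3 -> A3/A4 P8 similar
  -> R2 @ bar 6 tick 0 v(0, 2): A3/C5 m3 -> D3/D4 P8 similar
  -> R7 @ bar 6 tick 0 v(1,): A4->B3 leap 10st
  -> R7 @ bar 6 tick 0 v(2,): C5->D4 leap 10st
  -> R8 @ bar 6 tick 0 v(0, 2): penult P8 not 3rd/6th
  -> R2 @ bar 7 tick 0 v(0, 1): D3/B3 M6 -> E3/E4 P8 similar
  -> R6 @ bar 7 tick 3 v(0, 2): closes on m3

(0, 0, R5, (0, 2))
(1, 0, R2, (0, 1))
(1, 0, R2, (0, 2))
(2, 0, R3, (1, 2))
(2, 0, R4, (0, 2))
(2, 1, R3, (1, 2))
(2, 2, R3, (1, 2))
(2, 3, R3, (1, 2))
(3, 0, R2, (0, 2))
(4, 0, R2, (1, 2))
(4, 0, R4, (0, 2))
(5, 0, R2, (0, 1))
(6, 0, R2, (0, 2))
(6, 0, R7, (1,))
(6, 0, R7, (2,))
(6, 0, R8, (0, 2))
(7, 0, R2, (0, 1))
(7, 3, R6, (0, 2))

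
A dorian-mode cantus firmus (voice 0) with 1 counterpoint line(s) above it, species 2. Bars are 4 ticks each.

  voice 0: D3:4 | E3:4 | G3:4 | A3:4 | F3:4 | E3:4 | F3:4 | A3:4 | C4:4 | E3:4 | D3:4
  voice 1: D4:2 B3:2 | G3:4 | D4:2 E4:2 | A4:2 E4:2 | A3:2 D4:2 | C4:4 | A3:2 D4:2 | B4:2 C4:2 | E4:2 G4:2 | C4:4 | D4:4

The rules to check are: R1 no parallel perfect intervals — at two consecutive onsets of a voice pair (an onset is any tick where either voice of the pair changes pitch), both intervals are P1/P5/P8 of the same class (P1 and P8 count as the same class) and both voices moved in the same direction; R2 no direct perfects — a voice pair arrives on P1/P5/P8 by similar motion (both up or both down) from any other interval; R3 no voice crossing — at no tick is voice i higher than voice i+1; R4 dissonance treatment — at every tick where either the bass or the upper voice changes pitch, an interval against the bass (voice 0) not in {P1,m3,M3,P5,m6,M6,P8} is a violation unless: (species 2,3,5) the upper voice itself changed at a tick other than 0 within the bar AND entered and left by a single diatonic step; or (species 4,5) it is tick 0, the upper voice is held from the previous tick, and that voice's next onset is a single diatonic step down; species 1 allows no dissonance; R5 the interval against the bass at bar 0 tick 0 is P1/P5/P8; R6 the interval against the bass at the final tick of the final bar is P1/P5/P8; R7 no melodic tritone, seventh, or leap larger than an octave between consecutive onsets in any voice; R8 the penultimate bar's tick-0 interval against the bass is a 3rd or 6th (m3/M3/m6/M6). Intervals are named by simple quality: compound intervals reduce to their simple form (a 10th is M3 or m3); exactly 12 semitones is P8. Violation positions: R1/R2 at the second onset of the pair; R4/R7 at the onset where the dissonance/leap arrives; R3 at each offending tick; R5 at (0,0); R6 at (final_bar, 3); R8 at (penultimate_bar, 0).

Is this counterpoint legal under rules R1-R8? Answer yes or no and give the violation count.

bar 0: v0=D3 v1=D4 (P8)
bar 1: v0=E3 v1=G3 (m3)
bar 2: v0=G3 v1=D4 (P5)
bar 3: v0=A3 v1=A4 (P8)
bar 4: v0=F3 v1=A3 (M3)
bar 5: v0=E3 v1=C4 (m6)
bar 6: v0=F3 v1=A3 (M3)
bar 7: v0=A3 v1=B4 (M2)
bar 8: v0=C4 v1=E4 (M3)
bar 9: v0=E3 v1=C4 (m6)
bar 10: v0=D3 v1=D4 (P8)
  R2 @ bar2.0: E3/G3 m3 -> G3/D4 P5 similar
  R2 @ bar3.0: G3/E4 M6 -> A3/A4 P8 similar
  R4 @ bar7.0: A3/B4 M2 untreated
  R7 @ bar7.2: B4->C4 leap 11st

No (4 violations)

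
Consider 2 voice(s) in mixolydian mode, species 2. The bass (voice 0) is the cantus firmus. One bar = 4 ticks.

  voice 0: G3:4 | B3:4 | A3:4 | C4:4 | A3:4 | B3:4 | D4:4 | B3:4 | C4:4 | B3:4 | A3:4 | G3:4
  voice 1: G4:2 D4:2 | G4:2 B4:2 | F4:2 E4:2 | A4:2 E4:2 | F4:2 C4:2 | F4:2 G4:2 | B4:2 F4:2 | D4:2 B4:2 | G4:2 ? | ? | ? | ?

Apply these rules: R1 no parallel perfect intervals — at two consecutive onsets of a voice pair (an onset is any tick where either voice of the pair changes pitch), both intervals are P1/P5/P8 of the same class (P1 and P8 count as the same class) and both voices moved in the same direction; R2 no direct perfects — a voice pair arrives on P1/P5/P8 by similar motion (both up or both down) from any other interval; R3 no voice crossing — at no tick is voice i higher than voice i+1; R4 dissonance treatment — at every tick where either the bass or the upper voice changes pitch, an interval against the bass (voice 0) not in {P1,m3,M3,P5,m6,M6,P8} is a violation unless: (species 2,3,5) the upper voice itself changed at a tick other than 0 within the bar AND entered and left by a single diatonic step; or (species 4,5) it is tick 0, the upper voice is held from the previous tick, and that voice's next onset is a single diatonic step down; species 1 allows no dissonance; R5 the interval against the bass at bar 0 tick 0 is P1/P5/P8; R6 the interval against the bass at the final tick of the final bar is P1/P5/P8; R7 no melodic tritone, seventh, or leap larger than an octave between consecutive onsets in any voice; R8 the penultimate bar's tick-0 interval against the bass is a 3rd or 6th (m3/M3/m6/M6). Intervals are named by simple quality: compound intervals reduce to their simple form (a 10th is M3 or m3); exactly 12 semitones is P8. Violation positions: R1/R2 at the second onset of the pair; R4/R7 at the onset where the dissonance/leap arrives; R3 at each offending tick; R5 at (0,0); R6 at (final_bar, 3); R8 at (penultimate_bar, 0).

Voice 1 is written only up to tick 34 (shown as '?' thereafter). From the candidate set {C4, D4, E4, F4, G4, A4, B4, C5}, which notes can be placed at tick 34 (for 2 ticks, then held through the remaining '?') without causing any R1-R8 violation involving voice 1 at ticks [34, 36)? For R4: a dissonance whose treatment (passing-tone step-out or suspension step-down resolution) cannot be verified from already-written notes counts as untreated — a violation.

{A4, C4, C5, E4, G4}

C4: legal
D4: violates R4
E4: legal
F4: violates R4
G4: legal
A4: legal
B4: violates R4
C5: legal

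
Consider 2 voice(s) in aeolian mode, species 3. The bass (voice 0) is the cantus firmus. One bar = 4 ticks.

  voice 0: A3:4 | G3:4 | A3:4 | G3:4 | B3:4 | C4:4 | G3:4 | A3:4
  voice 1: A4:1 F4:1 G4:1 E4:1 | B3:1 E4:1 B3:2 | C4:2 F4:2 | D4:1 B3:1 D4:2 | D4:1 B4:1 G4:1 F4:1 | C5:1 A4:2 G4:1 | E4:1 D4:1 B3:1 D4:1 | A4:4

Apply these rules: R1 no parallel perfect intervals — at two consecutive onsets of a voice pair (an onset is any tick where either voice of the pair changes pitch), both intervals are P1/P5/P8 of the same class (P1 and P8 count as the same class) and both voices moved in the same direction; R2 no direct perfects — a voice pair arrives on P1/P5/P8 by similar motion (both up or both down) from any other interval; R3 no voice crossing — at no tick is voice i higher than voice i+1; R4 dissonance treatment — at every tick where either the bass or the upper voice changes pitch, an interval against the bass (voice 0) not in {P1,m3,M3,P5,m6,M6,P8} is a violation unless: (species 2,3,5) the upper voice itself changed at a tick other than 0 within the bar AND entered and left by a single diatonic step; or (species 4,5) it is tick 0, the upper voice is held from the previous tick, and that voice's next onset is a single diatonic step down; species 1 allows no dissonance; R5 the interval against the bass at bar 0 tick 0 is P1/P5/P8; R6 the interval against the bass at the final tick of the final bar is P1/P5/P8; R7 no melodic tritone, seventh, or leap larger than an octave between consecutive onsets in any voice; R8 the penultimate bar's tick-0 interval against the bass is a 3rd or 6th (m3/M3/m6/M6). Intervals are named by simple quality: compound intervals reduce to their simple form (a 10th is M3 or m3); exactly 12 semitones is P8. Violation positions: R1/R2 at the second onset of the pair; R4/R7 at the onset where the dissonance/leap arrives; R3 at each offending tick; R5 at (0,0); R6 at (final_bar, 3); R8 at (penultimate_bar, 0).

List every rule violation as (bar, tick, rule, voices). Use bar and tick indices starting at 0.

bar 0: v0=A3 v1=A4 downbeat P8
bar 1: v0=G3 v1=B3 downbeat M3
bar 2: v0=A3 v1=C4 downbeat m3
bar 3: v0=G3 v1=D4 downbeat P5
bar 4: v0=B3 v1=D4 downbeat m3
bar 5: v0=C4 v1=C5 downbeat P8
bar 6: v0=G3 v1=E4 downbeat M6
bar 7: v0=A3 v1=A4 downbeat P8
  -> R4 @ bar 0 tick 2 v(0, 1): A3/G4 m7 untreated
  -> R2 @ bar 3 tick 0 v(0, 1): A3/F4 m6 -> G3/D4 P5 similar
  -> R4 @ bar 4 tick 3 v(0, 1): B3/F4 TT untreated
  -> R2 @ bar 5 tick 0 v(0, 1): B3/F4 TT -> C4/C5 P8 similar
  -> R2 @ bar 7 tick 0 v(0, 1): G3/D4 P5 -> A3/A4 P8 similar

(0, 2, R4, (0, 1))
(3, 0, R2, (0, 1))
(4, 3, R4, (0, 1))
(5, 0, R2, (0, 1))
(7, 0, R2, (0, 1))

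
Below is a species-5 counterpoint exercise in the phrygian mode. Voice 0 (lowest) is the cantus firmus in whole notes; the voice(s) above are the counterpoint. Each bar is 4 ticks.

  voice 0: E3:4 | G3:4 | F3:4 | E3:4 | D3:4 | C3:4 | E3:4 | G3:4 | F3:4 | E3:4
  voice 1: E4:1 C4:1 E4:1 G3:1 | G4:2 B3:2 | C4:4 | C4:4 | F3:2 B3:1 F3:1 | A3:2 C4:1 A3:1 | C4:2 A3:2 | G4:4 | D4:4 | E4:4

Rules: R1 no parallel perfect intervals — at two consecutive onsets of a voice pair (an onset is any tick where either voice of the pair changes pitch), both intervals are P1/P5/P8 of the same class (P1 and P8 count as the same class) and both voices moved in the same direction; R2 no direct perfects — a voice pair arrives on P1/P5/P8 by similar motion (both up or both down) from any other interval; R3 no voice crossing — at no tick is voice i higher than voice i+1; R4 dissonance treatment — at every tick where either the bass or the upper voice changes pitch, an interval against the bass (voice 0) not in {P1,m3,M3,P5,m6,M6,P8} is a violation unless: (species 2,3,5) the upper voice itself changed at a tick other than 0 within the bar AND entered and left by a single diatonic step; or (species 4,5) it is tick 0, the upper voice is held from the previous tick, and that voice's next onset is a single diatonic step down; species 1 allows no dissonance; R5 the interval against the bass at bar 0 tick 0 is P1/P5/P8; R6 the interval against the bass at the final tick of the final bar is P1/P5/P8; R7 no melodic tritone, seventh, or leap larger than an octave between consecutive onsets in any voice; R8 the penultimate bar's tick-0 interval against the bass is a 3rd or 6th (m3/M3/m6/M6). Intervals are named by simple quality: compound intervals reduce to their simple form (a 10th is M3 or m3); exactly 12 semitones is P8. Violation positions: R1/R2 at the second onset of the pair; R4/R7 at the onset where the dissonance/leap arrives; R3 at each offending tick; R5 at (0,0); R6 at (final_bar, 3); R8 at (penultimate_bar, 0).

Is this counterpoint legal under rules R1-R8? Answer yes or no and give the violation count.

bar 0: v0=E3 v1=E4 (P8)
bar 1: v0=G3 v1=G4 (P8)
bar 2: v0=F3 v1=C4 (P5)
bar 3: v0=E3 v1=C4 (m6)
bar 4: v0=D3 v1=F3 (m3)
bar 5: v0=C3 v1=A3 (M6)
bar 6: v0=E3 v1=C4 (m6)
bar 7: v0=G3 v1=G4 (P8)
bar 8: v0=F3 v1=D4 (M6)
bar 9: v0=E3 v1=E4 (P8)
  R2 @ bar1.0: E3/G3 m3 -> G3/G4 P8 similar
  R7 @ bar4.2: F3->B3 leap 6st
  R7 @ bar4.3: B3->F3 leap 6st
  R4 @ bar6.2: E3/A3 P4 untreated
  R2 @ bar7.0: E3/A3 P4 -> G3/G4 P8 similar
  R7 @ bar7.0: A3->G4 leap 10st

No (6 violations)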